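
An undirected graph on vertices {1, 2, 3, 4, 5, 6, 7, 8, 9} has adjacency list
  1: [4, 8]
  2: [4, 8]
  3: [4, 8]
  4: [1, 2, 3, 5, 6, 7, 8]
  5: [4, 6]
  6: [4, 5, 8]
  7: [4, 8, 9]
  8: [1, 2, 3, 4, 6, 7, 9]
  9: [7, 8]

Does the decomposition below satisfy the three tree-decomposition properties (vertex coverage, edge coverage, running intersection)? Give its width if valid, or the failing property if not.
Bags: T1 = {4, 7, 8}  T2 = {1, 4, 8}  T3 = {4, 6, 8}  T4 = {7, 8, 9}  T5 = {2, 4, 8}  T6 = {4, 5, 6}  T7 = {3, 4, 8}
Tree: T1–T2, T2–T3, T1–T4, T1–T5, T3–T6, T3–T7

Yes; width 2.

Vertex coverage: the bags together contain {1, 2, 3, 4, 5, 6, 7, 8, 9}, the full vertex set. Edge coverage: each edge of G has both endpoints in at least one bag. Running intersection: for every vertex, the bags containing it form a connected subtree. All three properties hold, so this is a valid tree decomposition of width max|bag| − 1 = 2, and hence tw(G) ≤ 2.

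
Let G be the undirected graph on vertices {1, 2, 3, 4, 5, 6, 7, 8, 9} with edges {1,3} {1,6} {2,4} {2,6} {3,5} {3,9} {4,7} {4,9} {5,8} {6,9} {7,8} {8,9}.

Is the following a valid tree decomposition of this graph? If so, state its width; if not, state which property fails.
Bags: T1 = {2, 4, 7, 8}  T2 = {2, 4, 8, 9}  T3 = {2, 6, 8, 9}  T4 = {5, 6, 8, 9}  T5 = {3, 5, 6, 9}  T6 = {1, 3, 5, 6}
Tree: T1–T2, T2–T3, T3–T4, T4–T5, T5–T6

Yes; width 3.

Checking the three conditions: (i) the bags cover all of {1, 2, 3, 4, 5, 6, 7, 8, 9}; (ii) for each edge, some bag contains both endpoints; (iii) the bags containing any fixed vertex form a subtree. All hold, so the decomposition is valid with width 4 − 1 = 3.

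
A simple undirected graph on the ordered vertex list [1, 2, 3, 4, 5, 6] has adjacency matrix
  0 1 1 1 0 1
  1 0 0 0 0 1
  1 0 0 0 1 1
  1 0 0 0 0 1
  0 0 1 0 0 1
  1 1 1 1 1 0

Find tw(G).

A width-2 tree decomposition is:
Bags: B1 = {1, 2, 6}  B2 = {1, 4, 6}  B3 = {1, 3, 6}  B4 = {3, 5, 6}
Tree: B1–B2, B1–B3, B3–B4
Every bag has size at most 3, so the width is 3 − 1 = 2 and tw(G) ≤ 2. Conversely, {1, 2, 6} is a clique of size 3, and the vertices of any clique must share a bag in every tree decomposition; so some bag has ≥ 3 vertices and tw(G) ≥ 2. Combining the bounds, tw(G) = 2.

2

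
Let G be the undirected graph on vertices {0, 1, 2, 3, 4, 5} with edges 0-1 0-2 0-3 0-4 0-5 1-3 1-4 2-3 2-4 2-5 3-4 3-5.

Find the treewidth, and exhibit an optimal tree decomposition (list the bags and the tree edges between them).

Treewidth 3.
One such decomposition:
Bags: B1 = {0, 2, 3, 4}  B2 = {0, 1, 3, 4}  B3 = {0, 2, 3, 5}
Tree: B1–B2, B1–B3

Every bag has size at most 4, so the width is 4 − 1 = 3 and tw(G) ≤ 3. On the other hand G contains the 4-clique {0, 1, 3, 4}. A clique must lie in a single bag of any decomposition, so no decomposition can have width below 3. Hence tw(G) = 3 exactly.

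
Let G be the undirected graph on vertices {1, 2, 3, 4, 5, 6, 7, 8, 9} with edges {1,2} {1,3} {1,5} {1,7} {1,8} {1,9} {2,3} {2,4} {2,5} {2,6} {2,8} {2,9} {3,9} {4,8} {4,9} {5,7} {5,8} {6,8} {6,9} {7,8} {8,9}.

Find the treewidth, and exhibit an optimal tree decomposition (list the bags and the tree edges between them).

Treewidth 3.
One optimal decomposition is:
Bags: B1 = {1, 2, 3, 9}  B2 = {1, 2, 8, 9}  B3 = {1, 2, 5, 8}  B4 = {2, 6, 8, 9}  B5 = {1, 5, 7, 8}  B6 = {2, 4, 8, 9}
Tree: B1–B2, B2–B3, B2–B4, B3–B5, B2–B6

Each bag holds 4 vertices, so the decomposition has width 3, which upper-bounds the treewidth. Conversely, {1, 2, 8, 9} is a clique of size 4, and the vertices of any clique must share a bag in every tree decomposition; so some bag has ≥ 4 vertices and tw(G) ≥ 3. The upper and lower bounds meet at 3, so that is the treewidth.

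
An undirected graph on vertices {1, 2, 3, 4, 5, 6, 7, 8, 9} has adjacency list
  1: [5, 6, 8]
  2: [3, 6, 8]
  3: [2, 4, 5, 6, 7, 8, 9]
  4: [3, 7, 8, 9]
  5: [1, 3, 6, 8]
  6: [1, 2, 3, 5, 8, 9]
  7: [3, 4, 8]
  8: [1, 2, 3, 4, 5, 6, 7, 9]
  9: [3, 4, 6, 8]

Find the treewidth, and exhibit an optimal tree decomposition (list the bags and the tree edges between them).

The largest bag has 4 vertices, giving width 3; this decomposition certifies tw(G) ≤ 3. Conversely, {1, 5, 6, 8} is a clique of size 4, and the vertices of any clique must share a bag in every tree decomposition; so some bag has ≥ 4 vertices and tw(G) ≥ 3. Combining the bounds, tw(G) = 3.

Treewidth 3.
Bags: B1 = {2, 3, 6, 8}  B2 = {3, 5, 6, 8}  B3 = {1, 5, 6, 8}  B4 = {3, 6, 8, 9}  B5 = {3, 4, 8, 9}  B6 = {3, 4, 7, 8}
Tree: B1–B2, B2–B3, B2–B4, B4–B5, B5–B6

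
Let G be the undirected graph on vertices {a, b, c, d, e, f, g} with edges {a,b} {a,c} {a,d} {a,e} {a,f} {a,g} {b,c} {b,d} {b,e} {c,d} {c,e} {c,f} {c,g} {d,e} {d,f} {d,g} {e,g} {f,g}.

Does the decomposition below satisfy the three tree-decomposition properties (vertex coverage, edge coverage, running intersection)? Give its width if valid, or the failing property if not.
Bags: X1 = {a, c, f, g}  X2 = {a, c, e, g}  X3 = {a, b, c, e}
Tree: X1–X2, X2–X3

A tree decomposition must satisfy three properties: every vertex lies in some bag; for every edge, both endpoints lie together in some bag; and for every vertex, the bags containing it form a connected subtree. Here vertex d appears in no bag, so the decomposition is invalid.

No — vertex d appears in no bag.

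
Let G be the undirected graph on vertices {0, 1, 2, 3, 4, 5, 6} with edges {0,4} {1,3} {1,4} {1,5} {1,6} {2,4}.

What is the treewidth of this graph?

1

A width-1 tree decomposition is:
Bags: B1 = {1, 5}  B2 = {1, 3}  B3 = {1, 6}  B4 = {1, 4}  B5 = {2, 4}  B6 = {0, 4}
Tree: B1–B2, B2–B3, B1–B4, B4–B5, B4–B6
The largest bag has 2 vertices, giving width 1; this decomposition certifies tw(G) ≤ 1. Since G has at least one edge (e.g. 5–1), it is not an edgeless graph, so tw(G) ≥ 1. Therefore the treewidth is 1.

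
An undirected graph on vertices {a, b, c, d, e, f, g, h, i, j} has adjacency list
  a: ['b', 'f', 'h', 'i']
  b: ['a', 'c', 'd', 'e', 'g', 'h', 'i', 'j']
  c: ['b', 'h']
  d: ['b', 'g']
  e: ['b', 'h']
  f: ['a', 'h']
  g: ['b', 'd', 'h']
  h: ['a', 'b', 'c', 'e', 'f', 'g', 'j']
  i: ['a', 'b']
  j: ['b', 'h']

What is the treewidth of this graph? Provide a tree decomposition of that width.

Treewidth 2.
One such decomposition:
Bags: B1 = {a, f, h}  B2 = {a, b, h}  B3 = {b, g, h}  B4 = {b, h, j}  B5 = {a, b, i}  B6 = {b, d, g}  B7 = {b, c, h}  B8 = {b, e, h}
Tree: B1–B2, B2–B3, B3–B4, B2–B5, B3–B6, B4–B7, B2–B8

Each bag holds 3 vertices, so the decomposition has width 2, which upper-bounds the treewidth. On the other hand G contains the 3-clique {a, f, h}. A clique must lie in a single bag of any decomposition, so no decomposition can have width below 2. Hence tw(G) = 2 exactly.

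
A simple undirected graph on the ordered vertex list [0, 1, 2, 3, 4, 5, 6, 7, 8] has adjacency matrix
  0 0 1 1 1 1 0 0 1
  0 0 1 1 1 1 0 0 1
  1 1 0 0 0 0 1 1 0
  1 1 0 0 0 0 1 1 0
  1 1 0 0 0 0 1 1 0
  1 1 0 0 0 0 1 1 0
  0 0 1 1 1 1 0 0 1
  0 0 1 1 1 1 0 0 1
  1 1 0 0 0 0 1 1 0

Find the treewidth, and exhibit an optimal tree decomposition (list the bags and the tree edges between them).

The largest bag has 5 vertices, giving width 4; this decomposition certifies tw(G) ≤ 4. For the lower bound: the 5 vertex sets {1,2}, {4,7}, {5,6}, {0}, {8} are disjoint, each induces a connected subgraph, and every pair is joined by at least one edge of G. Contracting each set to a single vertex therefore yields K_{5} as a minor, and since treewidth is minor-monotone, tw(G) ≥ tw(K_{5}) = 4. Therefore the treewidth is 4.

Treewidth 4.
One such decomposition:
Bags: B1 = {0, 1, 2, 6, 7}  B2 = {0, 1, 4, 6, 7}  B3 = {0, 1, 5, 6, 7}  B4 = {0, 1, 6, 7, 8}  B5 = {0, 1, 3, 6, 7}
Tree: B1–B2, B2–B3, B3–B4, B4–B5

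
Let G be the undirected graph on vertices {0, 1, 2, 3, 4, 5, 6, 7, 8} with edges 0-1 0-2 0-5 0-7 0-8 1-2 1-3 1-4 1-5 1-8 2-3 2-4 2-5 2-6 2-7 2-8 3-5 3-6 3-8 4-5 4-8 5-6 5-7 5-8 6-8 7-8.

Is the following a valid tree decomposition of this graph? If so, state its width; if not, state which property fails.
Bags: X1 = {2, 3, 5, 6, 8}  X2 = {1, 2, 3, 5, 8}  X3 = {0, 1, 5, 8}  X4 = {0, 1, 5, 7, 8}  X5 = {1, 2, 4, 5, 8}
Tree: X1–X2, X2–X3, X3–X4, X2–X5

A tree decomposition must satisfy three properties: every vertex lies in some bag; for every edge, both endpoints lie together in some bag; and for every vertex, the bags containing it form a connected subtree. Here edge (2,0) lies in no bag, so the decomposition is invalid.

No — edge (2,0) lies in no bag.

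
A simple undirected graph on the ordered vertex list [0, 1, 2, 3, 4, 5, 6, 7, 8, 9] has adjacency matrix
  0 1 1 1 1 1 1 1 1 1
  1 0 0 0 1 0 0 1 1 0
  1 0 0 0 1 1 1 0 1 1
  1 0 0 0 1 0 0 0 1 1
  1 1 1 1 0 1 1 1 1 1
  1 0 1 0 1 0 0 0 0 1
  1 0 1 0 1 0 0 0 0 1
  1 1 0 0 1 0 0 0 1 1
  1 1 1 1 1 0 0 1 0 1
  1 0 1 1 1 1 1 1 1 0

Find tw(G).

A width-4 tree decomposition is:
Bags: B1 = {0, 2, 4, 6, 9}  B2 = {0, 2, 4, 8, 9}  B3 = {0, 4, 7, 8, 9}  B4 = {0, 3, 4, 8, 9}  B5 = {0, 2, 4, 5, 9}  B6 = {0, 1, 4, 7, 8}
Tree: B1–B2, B2–B3, B3–B4, B1–B5, B3–B6
Each bag holds 5 vertices, so the decomposition has width 4, which upper-bounds the treewidth. For the lower bound, the 5 vertices {0, 1, 4, 7, 8} are pairwise adjacent, and any tree decomposition puts a clique entirely inside one bag — forcing width ≥ 4. Combining the bounds, tw(G) = 4.

4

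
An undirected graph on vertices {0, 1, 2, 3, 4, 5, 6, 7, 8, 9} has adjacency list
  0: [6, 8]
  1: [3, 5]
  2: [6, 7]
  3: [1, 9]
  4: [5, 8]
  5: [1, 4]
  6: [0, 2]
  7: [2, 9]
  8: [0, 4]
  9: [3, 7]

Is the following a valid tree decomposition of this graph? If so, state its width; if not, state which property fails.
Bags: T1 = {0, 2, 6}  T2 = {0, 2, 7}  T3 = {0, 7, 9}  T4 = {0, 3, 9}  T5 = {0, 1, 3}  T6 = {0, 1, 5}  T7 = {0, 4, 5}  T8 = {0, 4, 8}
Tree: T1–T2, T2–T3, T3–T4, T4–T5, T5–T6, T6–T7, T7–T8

Yes; width 2.

Vertex coverage: the bags together contain {0, 1, 2, 3, 4, 5, 6, 7, 8, 9}, the full vertex set. Edge coverage: each edge of G has both endpoints in at least one bag. Running intersection: for every vertex, the bags containing it form a connected subtree. All three properties hold, so this is a valid tree decomposition of width max|bag| − 1 = 2, and hence tw(G) ≤ 2.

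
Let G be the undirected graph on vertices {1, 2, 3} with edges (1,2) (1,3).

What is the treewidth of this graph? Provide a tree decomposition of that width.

Every bag has size at most 2, so the width is 2 − 1 = 1 and tw(G) ≤ 1. G has an edge, so its treewidth is at least 1. Hence tw(G) = 1 exactly.

Treewidth 1.
One such decomposition:
Bags: B1 = {1, 3}  B2 = {1, 2}
Tree: B1–B2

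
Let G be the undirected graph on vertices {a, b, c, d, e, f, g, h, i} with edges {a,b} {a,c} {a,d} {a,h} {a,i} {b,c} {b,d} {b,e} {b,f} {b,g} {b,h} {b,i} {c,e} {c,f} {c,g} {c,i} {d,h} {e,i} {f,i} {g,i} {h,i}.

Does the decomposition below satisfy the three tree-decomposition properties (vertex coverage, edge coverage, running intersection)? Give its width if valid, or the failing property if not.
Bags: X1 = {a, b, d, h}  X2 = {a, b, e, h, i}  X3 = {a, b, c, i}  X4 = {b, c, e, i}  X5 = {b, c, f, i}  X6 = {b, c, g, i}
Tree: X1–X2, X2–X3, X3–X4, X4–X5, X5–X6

A tree decomposition must satisfy three properties: every vertex lies in some bag; for every edge, both endpoints lie together in some bag; and for every vertex, the bags containing it form a connected subtree. Here bags containing vertex e are not connected in the tree, so the decomposition is invalid.

No — bags containing vertex e are not connected in the tree.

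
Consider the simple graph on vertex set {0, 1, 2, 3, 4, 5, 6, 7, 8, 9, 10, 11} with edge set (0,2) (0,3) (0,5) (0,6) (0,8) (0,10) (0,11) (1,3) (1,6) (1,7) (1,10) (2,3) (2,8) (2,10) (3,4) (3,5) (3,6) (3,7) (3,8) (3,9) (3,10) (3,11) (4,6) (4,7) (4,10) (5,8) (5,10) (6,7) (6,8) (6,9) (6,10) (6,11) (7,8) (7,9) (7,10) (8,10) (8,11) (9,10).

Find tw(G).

A width-4 tree decomposition is:
Bags: B1 = {3, 6, 7, 8, 10}  B2 = {3, 6, 7, 9, 10}  B3 = {0, 3, 6, 8, 10}  B4 = {0, 2, 3, 8, 10}  B5 = {0, 3, 5, 8, 10}  B6 = {1, 3, 6, 7, 10}  B7 = {0, 3, 6, 8, 11}  B8 = {3, 4, 6, 7, 10}
Tree: B1–B2, B1–B3, B3–B4, B4–B5, B2–B6, B3–B7, B6–B8
Each bag holds 5 vertices, so the decomposition has width 4, which upper-bounds the treewidth. For the lower bound, the 5 vertices {0, 2, 3, 8, 10} are pairwise adjacent, and any tree decomposition puts a clique entirely inside one bag — forcing width ≥ 4. Combining the bounds, tw(G) = 4.

4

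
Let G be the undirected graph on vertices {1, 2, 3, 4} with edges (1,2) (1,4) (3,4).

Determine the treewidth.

1

A width-1 tree decomposition is:
Bags: B1 = {3, 4}  B2 = {1, 4}  B3 = {1, 2}
Tree: B1–B2, B2–B3
The largest bag has 2 vertices, giving width 1; this decomposition certifies tw(G) ≤ 1. Any graph with an edge has treewidth ≥ 1, and G has the edge 3–4. Combining the bounds, tw(G) = 1.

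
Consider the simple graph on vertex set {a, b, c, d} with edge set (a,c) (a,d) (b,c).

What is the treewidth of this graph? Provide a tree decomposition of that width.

Each bag holds 2 vertices, so the decomposition has width 1, which upper-bounds the treewidth. G has an edge, so its treewidth is at least 1. Hence tw(G) = 1 exactly.

Treewidth 1.
One such decomposition:
Bags: B1 = {a, c}  B2 = {b, c}  B3 = {a, d}
Tree: B1–B2, B1–B3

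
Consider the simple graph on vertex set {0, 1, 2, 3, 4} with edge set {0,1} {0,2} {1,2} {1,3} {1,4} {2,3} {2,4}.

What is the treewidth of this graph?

A width-2 tree decomposition is:
Bags: B1 = {1, 2, 4}  B2 = {0, 1, 2}  B3 = {1, 2, 3}
Tree: B1–B2, B1–B3
The largest bag has 3 vertices, giving width 2; this decomposition certifies tw(G) ≤ 2. Conversely, {0, 1, 2} is a clique of size 3, and the vertices of any clique must share a bag in every tree decomposition; so some bag has ≥ 3 vertices and tw(G) ≥ 2. Hence tw(G) = 2 exactly.

2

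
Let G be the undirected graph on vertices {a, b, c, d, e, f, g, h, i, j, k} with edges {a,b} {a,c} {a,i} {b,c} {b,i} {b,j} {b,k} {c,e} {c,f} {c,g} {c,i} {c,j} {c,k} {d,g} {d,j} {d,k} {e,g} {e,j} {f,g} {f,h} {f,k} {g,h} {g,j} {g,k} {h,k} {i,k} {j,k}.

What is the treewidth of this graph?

3

A width-3 tree decomposition is:
Bags: B1 = {c, g, j, k}  B2 = {b, c, j, k}  B3 = {c, f, g, k}  B4 = {c, e, g, j}  B5 = {b, c, i, k}  B6 = {f, g, h, k}  B7 = {d, g, j, k}  B8 = {a, b, c, i}
Tree: B1–B2, B1–B3, B1–B4, B2–B5, B3–B6, B1–B7, B5–B8
Every bag has size at most 4, so the width is 4 − 1 = 3 and tw(G) ≤ 3. For the lower bound, the 4 vertices {c, e, g, j} are pairwise adjacent, and any tree decomposition puts a clique entirely inside one bag — forcing width ≥ 3. Combining the bounds, tw(G) = 3.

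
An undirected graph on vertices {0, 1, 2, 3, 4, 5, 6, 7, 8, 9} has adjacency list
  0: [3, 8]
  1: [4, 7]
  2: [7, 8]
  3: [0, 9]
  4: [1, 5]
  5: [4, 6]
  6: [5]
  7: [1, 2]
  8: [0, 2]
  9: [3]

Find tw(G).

A width-1 tree decomposition is:
Bags: B1 = {5, 6}  B2 = {4, 5}  B3 = {1, 4}  B4 = {1, 7}  B5 = {2, 7}  B6 = {2, 8}  B7 = {0, 8}  B8 = {0, 3}  B9 = {3, 9}
Tree: B1–B2, B2–B3, B3–B4, B4–B5, B5–B6, B6–B7, B7–B8, B8–B9
The largest bag has 2 vertices, giving width 1; this decomposition certifies tw(G) ≤ 1. Since G has at least one edge (e.g. 6–5), it is not an edgeless graph, so tw(G) ≥ 1. The upper and lower bounds meet at 1, so that is the treewidth.

1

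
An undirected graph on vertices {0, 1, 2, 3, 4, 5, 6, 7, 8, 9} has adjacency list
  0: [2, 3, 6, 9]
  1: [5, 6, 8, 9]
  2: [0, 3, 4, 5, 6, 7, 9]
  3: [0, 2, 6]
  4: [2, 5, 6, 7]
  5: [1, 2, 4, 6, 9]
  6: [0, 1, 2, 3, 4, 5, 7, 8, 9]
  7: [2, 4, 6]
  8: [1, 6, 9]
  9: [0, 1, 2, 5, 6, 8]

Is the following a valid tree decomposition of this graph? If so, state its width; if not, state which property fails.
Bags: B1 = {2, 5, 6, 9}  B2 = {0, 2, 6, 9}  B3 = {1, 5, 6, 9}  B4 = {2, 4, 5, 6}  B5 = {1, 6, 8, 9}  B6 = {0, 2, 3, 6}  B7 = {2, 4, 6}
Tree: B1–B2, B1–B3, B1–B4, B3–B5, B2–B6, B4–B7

No — vertex 7 appears in no bag.

A tree decomposition must satisfy three properties: every vertex lies in some bag; for every edge, both endpoints lie together in some bag; and for every vertex, the bags containing it form a connected subtree. Here vertex 7 appears in no bag, so the decomposition is invalid.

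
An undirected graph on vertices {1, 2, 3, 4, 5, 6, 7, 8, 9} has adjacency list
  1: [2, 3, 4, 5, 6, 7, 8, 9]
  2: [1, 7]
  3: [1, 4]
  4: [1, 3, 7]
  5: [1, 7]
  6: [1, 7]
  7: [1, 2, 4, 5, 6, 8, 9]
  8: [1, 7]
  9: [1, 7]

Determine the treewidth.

2

A width-2 tree decomposition is:
Bags: B1 = {1, 7, 9}  B2 = {1, 6, 7}  B3 = {1, 5, 7}  B4 = {1, 4, 7}  B5 = {1, 3, 4}  B6 = {1, 7, 8}  B7 = {1, 2, 7}
Tree: B1–B2, B1–B3, B2–B4, B4–B5, B2–B6, B1–B7
Every bag has size at most 3, so the width is 3 − 1 = 2 and tw(G) ≤ 2. Conversely, {1, 3, 4} is a clique of size 3, and the vertices of any clique must share a bag in every tree decomposition; so some bag has ≥ 3 vertices and tw(G) ≥ 2. Combining the bounds, tw(G) = 2.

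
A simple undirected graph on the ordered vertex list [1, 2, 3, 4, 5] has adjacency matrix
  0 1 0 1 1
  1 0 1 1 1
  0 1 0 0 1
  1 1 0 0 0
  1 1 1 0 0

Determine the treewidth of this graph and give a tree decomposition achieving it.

Every bag has size at most 3, so the width is 3 − 1 = 2 and tw(G) ≤ 2. On the other hand G contains the 3-clique {1, 2, 4}. A clique must lie in a single bag of any decomposition, so no decomposition can have width below 2. Combining the bounds, tw(G) = 2.

Treewidth 2.
Bags: B1 = {1, 2, 5}  B2 = {2, 3, 5}  B3 = {1, 2, 4}
Tree: B1–B2, B1–B3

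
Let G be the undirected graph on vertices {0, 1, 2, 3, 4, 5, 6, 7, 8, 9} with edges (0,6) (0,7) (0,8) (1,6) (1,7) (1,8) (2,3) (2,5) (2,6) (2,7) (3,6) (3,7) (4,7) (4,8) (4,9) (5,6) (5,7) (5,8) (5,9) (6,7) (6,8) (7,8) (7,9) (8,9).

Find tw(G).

3

A width-3 tree decomposition is:
Bags: B1 = {5, 6, 7, 8}  B2 = {0, 6, 7, 8}  B3 = {5, 7, 8, 9}  B4 = {2, 5, 6, 7}  B5 = {1, 6, 7, 8}  B6 = {2, 3, 6, 7}  B7 = {4, 7, 8, 9}
Tree: B1–B2, B1–B3, B1–B4, B2–B5, B4–B6, B3–B7
Every bag has size at most 4, so the width is 4 − 1 = 3 and tw(G) ≤ 3. For the lower bound, the 4 vertices {4, 7, 8, 9} are pairwise adjacent, and any tree decomposition puts a clique entirely inside one bag — forcing width ≥ 3. Hence tw(G) = 3 exactly.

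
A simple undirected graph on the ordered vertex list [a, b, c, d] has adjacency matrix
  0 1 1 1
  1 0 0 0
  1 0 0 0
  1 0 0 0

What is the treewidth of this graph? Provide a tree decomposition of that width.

Treewidth 1.
Bags: B1 = {a, b}  B2 = {a, c}  B3 = {a, d}
Tree: B1–B2, B2–B3

Each bag holds 2 vertices, so the decomposition has width 1, which upper-bounds the treewidth. Any graph with an edge has treewidth ≥ 1, and G has the edge b–a. Therefore the treewidth is 1.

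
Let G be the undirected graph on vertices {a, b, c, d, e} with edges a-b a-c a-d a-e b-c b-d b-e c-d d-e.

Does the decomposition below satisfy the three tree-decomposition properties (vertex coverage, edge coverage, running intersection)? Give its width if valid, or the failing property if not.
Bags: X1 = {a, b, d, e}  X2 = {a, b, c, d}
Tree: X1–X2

Vertex coverage: the bags together contain {a, b, c, d, e}, the full vertex set. Edge coverage: each edge of G has both endpoints in at least one bag. Running intersection: for every vertex, the bags containing it form a connected subtree. All three properties hold, so this is a valid tree decomposition of width max|bag| − 1 = 3, and hence tw(G) ≤ 3.

Yes; width 3.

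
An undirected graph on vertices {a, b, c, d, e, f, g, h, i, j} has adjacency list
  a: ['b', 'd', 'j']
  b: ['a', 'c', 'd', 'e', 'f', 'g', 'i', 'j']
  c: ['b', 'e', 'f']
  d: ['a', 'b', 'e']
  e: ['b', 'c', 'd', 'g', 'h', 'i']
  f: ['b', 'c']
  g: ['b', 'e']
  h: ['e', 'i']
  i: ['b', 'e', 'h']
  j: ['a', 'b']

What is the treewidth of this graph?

A width-2 tree decomposition is:
Bags: B1 = {b, e, i}  B2 = {b, c, e}  B3 = {b, c, f}  B4 = {b, d, e}  B5 = {b, e, g}  B6 = {a, b, d}  B7 = {e, h, i}  B8 = {a, b, j}
Tree: B1–B2, B2–B3, B2–B4, B2–B5, B4–B6, B1–B7, B6–B8
The largest bag has 3 vertices, giving width 2; this decomposition certifies tw(G) ≤ 2. For the lower bound, the 3 vertices {e, h, i} are pairwise adjacent, and any tree decomposition puts a clique entirely inside one bag — forcing width ≥ 2. Combining the bounds, tw(G) = 2.

2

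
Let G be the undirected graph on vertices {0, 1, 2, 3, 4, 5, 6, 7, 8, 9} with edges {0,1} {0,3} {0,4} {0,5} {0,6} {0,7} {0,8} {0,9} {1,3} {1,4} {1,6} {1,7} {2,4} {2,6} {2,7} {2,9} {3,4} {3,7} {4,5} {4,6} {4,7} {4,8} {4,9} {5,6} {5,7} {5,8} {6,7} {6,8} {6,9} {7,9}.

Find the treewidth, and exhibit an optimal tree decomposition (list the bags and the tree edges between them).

Each bag holds 5 vertices, so the decomposition has width 4, which upper-bounds the treewidth. For the lower bound, the 5 vertices {0, 1, 3, 4, 7} are pairwise adjacent, and any tree decomposition puts a clique entirely inside one bag — forcing width ≥ 4. The upper and lower bounds meet at 4, so that is the treewidth.

Treewidth 4.
One optimal decomposition is:
Bags: B1 = {0, 4, 5, 6, 7}  B2 = {0, 4, 6, 7, 9}  B3 = {0, 1, 4, 6, 7}  B4 = {0, 4, 5, 6, 8}  B5 = {0, 1, 3, 4, 7}  B6 = {2, 4, 6, 7, 9}
Tree: B1–B2, B1–B3, B1–B4, B3–B5, B2–B6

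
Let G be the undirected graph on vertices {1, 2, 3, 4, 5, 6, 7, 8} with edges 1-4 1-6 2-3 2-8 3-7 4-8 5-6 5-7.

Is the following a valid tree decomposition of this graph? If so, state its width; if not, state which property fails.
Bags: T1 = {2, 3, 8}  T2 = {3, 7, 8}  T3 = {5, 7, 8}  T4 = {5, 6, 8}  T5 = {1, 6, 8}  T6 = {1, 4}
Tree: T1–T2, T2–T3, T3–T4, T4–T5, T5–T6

No — edge (8,4) lies in no bag.

A tree decomposition must satisfy three properties: every vertex lies in some bag; for every edge, both endpoints lie together in some bag; and for every vertex, the bags containing it form a connected subtree. Here edge (8,4) lies in no bag, so the decomposition is invalid.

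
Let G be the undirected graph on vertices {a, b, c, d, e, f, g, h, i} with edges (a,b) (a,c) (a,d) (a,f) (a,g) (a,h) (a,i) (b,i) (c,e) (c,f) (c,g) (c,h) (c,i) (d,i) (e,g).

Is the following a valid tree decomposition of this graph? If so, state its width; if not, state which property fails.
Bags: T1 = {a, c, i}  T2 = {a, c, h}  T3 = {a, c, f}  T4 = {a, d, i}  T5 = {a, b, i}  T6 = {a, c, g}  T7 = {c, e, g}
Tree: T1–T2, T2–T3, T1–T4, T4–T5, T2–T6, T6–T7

Yes; width 2.

Checking the three conditions: (i) the bags cover all of {a, b, c, d, e, f, g, h, i}; (ii) for each edge, some bag contains both endpoints; (iii) the bags containing any fixed vertex form a subtree. All hold, so the decomposition is valid with width 3 − 1 = 2.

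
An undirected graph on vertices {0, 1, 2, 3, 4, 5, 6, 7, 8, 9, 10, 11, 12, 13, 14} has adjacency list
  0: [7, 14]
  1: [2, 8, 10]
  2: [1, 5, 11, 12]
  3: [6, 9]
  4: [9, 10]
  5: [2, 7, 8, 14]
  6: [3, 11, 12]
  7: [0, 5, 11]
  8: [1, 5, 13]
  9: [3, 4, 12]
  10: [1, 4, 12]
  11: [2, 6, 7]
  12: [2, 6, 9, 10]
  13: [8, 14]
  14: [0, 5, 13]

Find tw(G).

A width-3 tree decomposition is:
Bags: B1 = {0, 7, 13, 14}  B2 = {5, 7, 13, 14}  B3 = {5, 7, 8, 13}  B4 = {5, 7, 8, 11}  B5 = {2, 5, 8, 11}  B6 = {1, 2, 8, 11}  B7 = {1, 2, 6, 11}  B8 = {1, 2, 6, 12}  B9 = {1, 6, 10, 12}  B10 = {3, 6, 10, 12}  B11 = {3, 9, 10, 12}  B12 = {3, 4, 9, 10}
Tree: B1–B2, B2–B3, B3–B4, B4–B5, B5–B6, B6–B7, B7–B8, B8–B9, B9–B10, B10–B11, B11–B12
Each bag holds 4 vertices, so the decomposition has width 3, which upper-bounds the treewidth. For the lower bound: the 4 vertex sets {0,13,14}, {7}, {5}, {1,2,8,11} are disjoint, each induces a connected subgraph, and every pair is joined by at least one edge of G. Contracting each set to a single vertex therefore yields K_{4} as a minor, and since treewidth is minor-monotone, tw(G) ≥ tw(K_{4}) = 3. Combining the bounds, tw(G) = 3.

3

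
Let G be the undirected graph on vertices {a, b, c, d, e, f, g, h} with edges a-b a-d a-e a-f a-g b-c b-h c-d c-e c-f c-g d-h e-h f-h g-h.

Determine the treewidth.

A width-3 tree decomposition is:
Bags: B1 = {a, b, c, h}  B2 = {a, c, e, h}  B3 = {a, c, g, h}  B4 = {a, c, f, h}  B5 = {a, c, d, h}
Tree: B1–B2, B2–B3, B3–B4, B4–B5
Every bag has size at most 4, so the width is 4 − 1 = 3 and tw(G) ≤ 3. For the lower bound: the 4 vertex sets {b,h}, {c,e}, {a}, {g} are disjoint, each induces a connected subgraph, and every pair is joined by at least one edge of G. Contracting each set to a single vertex therefore yields K_{4} as a minor, and since treewidth is minor-monotone, tw(G) ≥ tw(K_{4}) = 3. Therefore the treewidth is 3.

3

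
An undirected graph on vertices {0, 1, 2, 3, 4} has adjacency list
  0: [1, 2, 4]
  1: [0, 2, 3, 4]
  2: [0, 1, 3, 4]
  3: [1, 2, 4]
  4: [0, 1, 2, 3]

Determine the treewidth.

3

A width-3 tree decomposition is:
Bags: B1 = {0, 1, 2, 4}  B2 = {1, 2, 3, 4}
Tree: B1–B2
The largest bag has 4 vertices, giving width 3; this decomposition certifies tw(G) ≤ 3. Conversely, {0, 1, 2, 4} is a clique of size 4, and the vertices of any clique must share a bag in every tree decomposition; so some bag has ≥ 4 vertices and tw(G) ≥ 3. Hence tw(G) = 3 exactly.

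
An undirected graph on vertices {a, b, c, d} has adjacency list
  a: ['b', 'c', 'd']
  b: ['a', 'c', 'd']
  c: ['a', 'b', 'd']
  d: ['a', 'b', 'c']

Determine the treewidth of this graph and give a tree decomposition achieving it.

Treewidth 3.
One optimal decomposition is:
Bags: B1 = {a, b, c, d}
Tree: (single bag)

With just one bag of size 4, the width is 4 − 1 = 3, so tw(G) ≤ 3. Conversely, {a, b, c, d} is a clique of size 4, and the vertices of any clique must share a bag in every tree decomposition; so some bag has ≥ 4 vertices and tw(G) ≥ 3. Therefore the treewidth is 3.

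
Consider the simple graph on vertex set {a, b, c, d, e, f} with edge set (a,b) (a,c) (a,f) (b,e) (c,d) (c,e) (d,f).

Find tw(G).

A width-2 tree decomposition is:
Bags: B1 = {a, b, e}  B2 = {a, c, e}  B3 = {a, c, f}  B4 = {c, d, f}
Tree: B1–B2, B2–B3, B3–B4
Every bag has size at most 3, so the width is 3 − 1 = 2 and tw(G) ≤ 2. Since b–e–c–a–b is a cycle in G, G is not acyclic. Forests are exactly the graphs of treewidth ≤ 1, so tw(G) ≥ 2. Therefore the treewidth is 2.

2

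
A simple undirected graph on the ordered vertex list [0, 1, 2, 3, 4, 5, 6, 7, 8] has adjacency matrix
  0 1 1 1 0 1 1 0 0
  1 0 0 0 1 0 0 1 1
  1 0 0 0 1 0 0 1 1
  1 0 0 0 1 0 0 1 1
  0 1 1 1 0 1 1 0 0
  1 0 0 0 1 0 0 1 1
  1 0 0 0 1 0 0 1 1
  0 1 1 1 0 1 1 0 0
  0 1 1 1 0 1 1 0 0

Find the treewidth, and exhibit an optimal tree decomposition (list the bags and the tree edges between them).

Treewidth 4.
One such decomposition:
Bags: B1 = {0, 1, 4, 7, 8}  B2 = {0, 2, 4, 7, 8}  B3 = {0, 4, 5, 7, 8}  B4 = {0, 4, 6, 7, 8}  B5 = {0, 3, 4, 7, 8}
Tree: B1–B2, B2–B3, B3–B4, B4–B5

Every bag has size at most 5, so the width is 5 − 1 = 4 and tw(G) ≤ 4. For the lower bound: the 5 vertex sets {0,1}, {2,7}, {5,8}, {4}, {6} are disjoint, each induces a connected subgraph, and every pair is joined by at least one edge of G. Contracting each set to a single vertex therefore yields K_{5} as a minor, and since treewidth is minor-monotone, tw(G) ≥ tw(K_{5}) = 4. The upper and lower bounds meet at 4, so that is the treewidth.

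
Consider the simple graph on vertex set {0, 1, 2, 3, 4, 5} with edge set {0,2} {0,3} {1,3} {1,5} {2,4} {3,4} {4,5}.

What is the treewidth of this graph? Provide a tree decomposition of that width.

Every bag has size at most 3, so the width is 3 − 1 = 2 and tw(G) ≤ 2. Since 0–2–4–3–0 is a cycle in G, G is not acyclic. Forests are exactly the graphs of treewidth ≤ 1, so tw(G) ≥ 2. Therefore the treewidth is 2.

Treewidth 2.
One such decomposition:
Bags: B1 = {0, 2, 3}  B2 = {2, 3, 4}  B3 = {1, 3, 4}  B4 = {1, 4, 5}
Tree: B1–B2, B2–B3, B3–B4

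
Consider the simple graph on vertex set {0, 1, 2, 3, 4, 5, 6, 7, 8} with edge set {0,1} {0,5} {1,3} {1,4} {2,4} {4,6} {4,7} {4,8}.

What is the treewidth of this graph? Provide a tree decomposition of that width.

The largest bag has 2 vertices, giving width 1; this decomposition certifies tw(G) ≤ 1. Any graph with an edge has treewidth ≥ 1, and G has the edge 1–4. Therefore the treewidth is 1.

Treewidth 1.
Bags: B1 = {1, 4}  B2 = {4, 7}  B3 = {0, 1}  B4 = {2, 4}  B5 = {4, 6}  B6 = {4, 8}  B7 = {0, 5}  B8 = {1, 3}
Tree: B1–B2, B1–B3, B1–B4, B1–B5, B5–B6, B3–B7, B1–B8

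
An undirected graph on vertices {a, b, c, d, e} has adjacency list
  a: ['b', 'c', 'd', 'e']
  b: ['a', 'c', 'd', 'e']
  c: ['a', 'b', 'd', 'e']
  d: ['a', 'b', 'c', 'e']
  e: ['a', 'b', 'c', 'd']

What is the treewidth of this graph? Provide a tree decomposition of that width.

Treewidth 4.
One optimal decomposition is:
Bags: B1 = {a, b, c, d, e}
Tree: (single bag)

With just one bag of size 5, the width is 5 − 1 = 4, so tw(G) ≤ 4. Conversely, {a, b, c, d, e} is a clique of size 5, and the vertices of any clique must share a bag in every tree decomposition; so some bag has ≥ 5 vertices and tw(G) ≥ 4. Therefore the treewidth is 4.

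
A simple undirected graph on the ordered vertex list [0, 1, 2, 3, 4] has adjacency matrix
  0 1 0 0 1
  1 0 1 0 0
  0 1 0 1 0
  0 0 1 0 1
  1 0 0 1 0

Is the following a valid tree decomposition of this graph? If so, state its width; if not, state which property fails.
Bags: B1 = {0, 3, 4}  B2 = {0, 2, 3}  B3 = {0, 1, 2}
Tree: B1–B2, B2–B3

Checking the three conditions: (i) the bags cover all of {0, 1, 2, 3, 4}; (ii) for each edge, some bag contains both endpoints; (iii) the bags containing any fixed vertex form a subtree. All hold, so the decomposition is valid with width 3 − 1 = 2.

Yes; width 2.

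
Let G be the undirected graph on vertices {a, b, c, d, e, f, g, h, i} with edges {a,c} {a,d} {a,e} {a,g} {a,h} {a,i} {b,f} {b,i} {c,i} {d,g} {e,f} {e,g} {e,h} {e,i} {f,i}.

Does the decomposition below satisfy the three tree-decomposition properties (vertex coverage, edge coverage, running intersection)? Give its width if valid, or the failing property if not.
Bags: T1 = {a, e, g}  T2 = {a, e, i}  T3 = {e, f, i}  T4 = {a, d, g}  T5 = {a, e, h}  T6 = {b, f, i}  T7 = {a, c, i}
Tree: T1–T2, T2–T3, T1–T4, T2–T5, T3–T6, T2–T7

Yes; width 2.

Checking the three conditions: (i) the bags cover all of {a, b, c, d, e, f, g, h, i}; (ii) for each edge, some bag contains both endpoints; (iii) the bags containing any fixed vertex form a subtree. All hold, so the decomposition is valid with width 3 − 1 = 2.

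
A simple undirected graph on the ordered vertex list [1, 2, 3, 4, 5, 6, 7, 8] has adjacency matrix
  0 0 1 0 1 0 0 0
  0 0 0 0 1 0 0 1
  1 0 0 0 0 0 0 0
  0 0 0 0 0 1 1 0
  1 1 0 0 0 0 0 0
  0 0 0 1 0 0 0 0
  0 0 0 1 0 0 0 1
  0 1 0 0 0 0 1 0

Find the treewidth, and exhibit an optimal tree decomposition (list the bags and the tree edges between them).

Each bag holds 2 vertices, so the decomposition has width 1, which upper-bounds the treewidth. G has an edge, so its treewidth is at least 1. Hence tw(G) = 1 exactly.

Treewidth 1.
One such decomposition:
Bags: B1 = {4, 6}  B2 = {4, 7}  B3 = {7, 8}  B4 = {2, 8}  B5 = {2, 5}  B6 = {1, 5}  B7 = {1, 3}
Tree: B1–B2, B2–B3, B3–B4, B4–B5, B5–B6, B6–B7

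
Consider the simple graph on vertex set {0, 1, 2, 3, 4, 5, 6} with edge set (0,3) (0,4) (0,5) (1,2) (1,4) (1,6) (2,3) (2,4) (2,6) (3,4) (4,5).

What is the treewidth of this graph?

2

A width-2 tree decomposition is:
Bags: B1 = {2, 3, 4}  B2 = {1, 2, 4}  B3 = {0, 3, 4}  B4 = {1, 2, 6}  B5 = {0, 4, 5}
Tree: B1–B2, B1–B3, B2–B4, B3–B5
Every bag has size at most 3, so the width is 3 − 1 = 2 and tw(G) ≤ 2. For the lower bound, the 3 vertices {0, 3, 4} are pairwise adjacent, and any tree decomposition puts a clique entirely inside one bag — forcing width ≥ 2. The upper and lower bounds meet at 2, so that is the treewidth.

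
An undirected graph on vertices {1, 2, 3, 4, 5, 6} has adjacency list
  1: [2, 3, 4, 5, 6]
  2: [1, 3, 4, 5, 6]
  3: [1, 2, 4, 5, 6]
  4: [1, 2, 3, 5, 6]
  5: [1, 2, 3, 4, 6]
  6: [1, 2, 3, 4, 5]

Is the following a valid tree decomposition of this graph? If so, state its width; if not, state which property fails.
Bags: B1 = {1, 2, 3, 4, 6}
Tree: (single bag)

No — vertex 5 appears in no bag.

A tree decomposition must satisfy three properties: every vertex lies in some bag; for every edge, both endpoints lie together in some bag; and for every vertex, the bags containing it form a connected subtree. Here vertex 5 appears in no bag, so the decomposition is invalid.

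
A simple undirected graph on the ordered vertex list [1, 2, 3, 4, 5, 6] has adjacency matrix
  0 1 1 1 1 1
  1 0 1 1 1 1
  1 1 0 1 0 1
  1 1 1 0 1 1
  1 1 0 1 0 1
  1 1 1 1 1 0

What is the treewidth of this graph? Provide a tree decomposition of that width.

Every bag has size at most 5, so the width is 5 − 1 = 4 and tw(G) ≤ 4. Conversely, {1, 2, 3, 4, 6} is a clique of size 5, and the vertices of any clique must share a bag in every tree decomposition; so some bag has ≥ 5 vertices and tw(G) ≥ 4. Therefore the treewidth is 4.

Treewidth 4.
One such decomposition:
Bags: B1 = {1, 2, 3, 4, 6}  B2 = {1, 2, 4, 5, 6}
Tree: B1–B2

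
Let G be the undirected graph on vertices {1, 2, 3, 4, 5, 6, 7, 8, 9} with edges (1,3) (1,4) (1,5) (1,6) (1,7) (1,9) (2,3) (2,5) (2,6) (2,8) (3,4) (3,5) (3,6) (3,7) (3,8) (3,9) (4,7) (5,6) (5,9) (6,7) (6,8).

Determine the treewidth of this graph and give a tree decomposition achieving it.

Treewidth 3.
One optimal decomposition is:
Bags: B1 = {1, 3, 5, 6}  B2 = {1, 3, 6, 7}  B3 = {2, 3, 5, 6}  B4 = {2, 3, 6, 8}  B5 = {1, 3, 5, 9}  B6 = {1, 3, 4, 7}
Tree: B1–B2, B1–B3, B3–B4, B1–B5, B2–B6

The largest bag has 4 vertices, giving width 3; this decomposition certifies tw(G) ≤ 3. For the lower bound, the 4 vertices {2, 3, 6, 8} are pairwise adjacent, and any tree decomposition puts a clique entirely inside one bag — forcing width ≥ 3. Therefore the treewidth is 3.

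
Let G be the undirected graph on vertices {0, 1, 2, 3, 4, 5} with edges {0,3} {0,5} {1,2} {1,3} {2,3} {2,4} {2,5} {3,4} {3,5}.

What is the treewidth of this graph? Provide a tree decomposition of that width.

Treewidth 2.
One optimal decomposition is:
Bags: B1 = {2, 3, 5}  B2 = {2, 3, 4}  B3 = {1, 2, 3}  B4 = {0, 3, 5}
Tree: B1–B2, B2–B3, B1–B4

Each bag holds 3 vertices, so the decomposition has width 2, which upper-bounds the treewidth. On the other hand G contains the 3-clique {0, 3, 5}. A clique must lie in a single bag of any decomposition, so no decomposition can have width below 2. Hence tw(G) = 2 exactly.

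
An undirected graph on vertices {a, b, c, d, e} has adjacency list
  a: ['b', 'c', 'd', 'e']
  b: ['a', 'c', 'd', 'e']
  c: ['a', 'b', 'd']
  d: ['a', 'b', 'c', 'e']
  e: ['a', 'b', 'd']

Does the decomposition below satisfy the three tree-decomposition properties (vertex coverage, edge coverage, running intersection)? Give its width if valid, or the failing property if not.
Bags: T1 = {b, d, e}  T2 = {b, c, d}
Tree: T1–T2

A tree decomposition must satisfy three properties: every vertex lies in some bag; for every edge, both endpoints lie together in some bag; and for every vertex, the bags containing it form a connected subtree. Here vertex a appears in no bag, so the decomposition is invalid.

No — vertex a appears in no bag.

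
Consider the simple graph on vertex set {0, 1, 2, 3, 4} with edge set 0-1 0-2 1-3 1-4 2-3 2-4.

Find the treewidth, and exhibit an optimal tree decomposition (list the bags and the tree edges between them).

The largest bag has 3 vertices, giving width 2; this decomposition certifies tw(G) ≤ 2. Since 4–1–0–2–4 is a cycle in G, G is not acyclic. Forests are exactly the graphs of treewidth ≤ 1, so tw(G) ≥ 2. The upper and lower bounds meet at 2, so that is the treewidth.

Treewidth 2.
One optimal decomposition is:
Bags: B1 = {1, 2, 4}  B2 = {0, 1, 2}  B3 = {1, 2, 3}
Tree: B1–B2, B2–B3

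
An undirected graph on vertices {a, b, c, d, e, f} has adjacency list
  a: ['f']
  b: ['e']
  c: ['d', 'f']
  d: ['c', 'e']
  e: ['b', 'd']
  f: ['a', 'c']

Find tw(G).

A width-1 tree decomposition is:
Bags: B1 = {a, f}  B2 = {c, f}  B3 = {c, d}  B4 = {d, e}  B5 = {b, e}
Tree: B1–B2, B2–B3, B3–B4, B4–B5
Each bag holds 2 vertices, so the decomposition has width 1, which upper-bounds the treewidth. Any graph with an edge has treewidth ≥ 1, and G has the edge a–f. Therefore the treewidth is 1.

1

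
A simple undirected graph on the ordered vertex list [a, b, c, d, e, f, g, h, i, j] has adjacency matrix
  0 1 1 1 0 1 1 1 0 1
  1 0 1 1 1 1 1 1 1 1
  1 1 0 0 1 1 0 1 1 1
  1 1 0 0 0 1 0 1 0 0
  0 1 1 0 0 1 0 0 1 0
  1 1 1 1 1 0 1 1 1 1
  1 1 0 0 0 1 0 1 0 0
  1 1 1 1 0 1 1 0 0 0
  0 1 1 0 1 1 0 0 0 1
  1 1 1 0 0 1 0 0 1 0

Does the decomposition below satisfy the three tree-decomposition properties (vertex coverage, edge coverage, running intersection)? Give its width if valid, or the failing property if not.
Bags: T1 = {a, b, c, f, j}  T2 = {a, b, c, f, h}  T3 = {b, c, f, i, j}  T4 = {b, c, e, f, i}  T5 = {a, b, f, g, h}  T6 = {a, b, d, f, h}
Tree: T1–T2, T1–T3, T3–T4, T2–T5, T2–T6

Yes; width 4.

Checking the three conditions: (i) the bags cover all of {a, b, c, d, e, f, g, h, i, j}; (ii) for each edge, some bag contains both endpoints; (iii) the bags containing any fixed vertex form a subtree. All hold, so the decomposition is valid with width 5 − 1 = 4.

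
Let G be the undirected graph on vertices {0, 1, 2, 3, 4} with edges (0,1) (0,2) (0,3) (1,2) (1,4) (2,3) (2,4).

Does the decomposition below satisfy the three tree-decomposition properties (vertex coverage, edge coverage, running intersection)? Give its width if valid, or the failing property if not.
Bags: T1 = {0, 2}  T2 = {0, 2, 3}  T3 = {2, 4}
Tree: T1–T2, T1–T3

No — vertex 1 appears in no bag.

A tree decomposition must satisfy three properties: every vertex lies in some bag; for every edge, both endpoints lie together in some bag; and for every vertex, the bags containing it form a connected subtree. Here vertex 1 appears in no bag, so the decomposition is invalid.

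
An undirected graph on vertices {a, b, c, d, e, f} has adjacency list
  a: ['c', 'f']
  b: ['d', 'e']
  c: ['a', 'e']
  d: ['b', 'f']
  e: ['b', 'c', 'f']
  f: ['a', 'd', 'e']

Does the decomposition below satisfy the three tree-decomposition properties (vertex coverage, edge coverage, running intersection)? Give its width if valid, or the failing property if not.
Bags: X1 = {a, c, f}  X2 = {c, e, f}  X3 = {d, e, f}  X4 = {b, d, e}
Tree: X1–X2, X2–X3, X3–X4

Checking the three conditions: (i) the bags cover all of {a, b, c, d, e, f}; (ii) for each edge, some bag contains both endpoints; (iii) the bags containing any fixed vertex form a subtree. All hold, so the decomposition is valid with width 3 − 1 = 2.

Yes; width 2.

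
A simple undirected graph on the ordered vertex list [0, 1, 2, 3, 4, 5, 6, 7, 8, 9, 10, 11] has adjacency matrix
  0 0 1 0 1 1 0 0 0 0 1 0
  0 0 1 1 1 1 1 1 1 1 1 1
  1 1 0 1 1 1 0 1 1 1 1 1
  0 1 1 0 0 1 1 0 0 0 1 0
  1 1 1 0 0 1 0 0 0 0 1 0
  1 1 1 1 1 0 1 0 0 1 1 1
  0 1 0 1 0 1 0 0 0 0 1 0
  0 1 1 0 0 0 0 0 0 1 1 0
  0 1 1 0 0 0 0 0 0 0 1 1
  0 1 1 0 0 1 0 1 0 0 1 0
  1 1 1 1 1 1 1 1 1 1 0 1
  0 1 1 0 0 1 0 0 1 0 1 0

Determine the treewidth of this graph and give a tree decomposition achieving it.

Every bag has size at most 5, so the width is 5 − 1 = 4 and tw(G) ≤ 4. Conversely, {0, 2, 4, 5, 10} is a clique of size 5, and the vertices of any clique must share a bag in every tree decomposition; so some bag has ≥ 5 vertices and tw(G) ≥ 4. The upper and lower bounds meet at 4, so that is the treewidth.

Treewidth 4.
One such decomposition:
Bags: B1 = {1, 2, 5, 9, 10}  B2 = {1, 2, 3, 5, 10}  B3 = {1, 2, 4, 5, 10}  B4 = {1, 2, 7, 9, 10}  B5 = {0, 2, 4, 5, 10}  B6 = {1, 2, 5, 10, 11}  B7 = {1, 2, 8, 10, 11}  B8 = {1, 3, 5, 6, 10}
Tree: B1–B2, B2–B3, B1–B4, B3–B5, B1–B6, B6–B7, B2–B8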